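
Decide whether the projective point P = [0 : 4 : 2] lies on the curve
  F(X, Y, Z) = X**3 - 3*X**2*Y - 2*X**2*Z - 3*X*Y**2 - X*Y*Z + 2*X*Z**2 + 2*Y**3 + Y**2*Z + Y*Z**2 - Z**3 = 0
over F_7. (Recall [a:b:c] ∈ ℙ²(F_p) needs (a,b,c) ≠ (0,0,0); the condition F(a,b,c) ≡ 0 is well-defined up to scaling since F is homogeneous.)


F(0,4,2) ≡ 0 (mod 7); P is on the curve.

Evaluate F(0, 4, 2) term-by-term (mod 7).
  X**3 ↦ 1·0·1·1 = 0
  -3*X**2*Y ↦ -3·0·4·1 = 0
  -2*X**2*Z ↦ -2·0·1·2 = 0
  -3*X*Y**2 ↦ -3·0·16·1 = 0
  -X*Y*Z ↦ -1·0·4·2 = 0
  2*X*Z**2 ↦ 2·0·1·4 = 0
  2*Y**3 ↦ 2·1·64·1 = 128
  Y**2*Z ↦ 1·1·16·2 = 32
  Y*Z**2 ↦ 1·1·4·4 = 16
  -Z**3 ↦ -1·1·1·8 = -8
Sum: F(0, 4, 2) = (0) + (0) + (0) + (0) + (0) + (0) + (128) + (32) + (16) + (-8) = 168.
Reducing mod 7: 168 ≡ 0 (mod 7).
Since F(a, b, c) ≡ 0 (mod 7), P lies on the curve.


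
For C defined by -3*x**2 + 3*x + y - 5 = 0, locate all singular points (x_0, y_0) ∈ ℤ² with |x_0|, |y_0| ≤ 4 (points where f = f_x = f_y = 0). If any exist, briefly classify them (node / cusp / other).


No singular points in the scanned grid; C is smooth there.

Compute partial derivatives:
  f_x = 3 - 6*x.
  f_y = 1.
f_y = 1 is a nonzero constant, so f_y never vanishes: no point (x, y) can satisfy f = f_x = f_y = 0. In particular no (x, y) ∈ {−4, ..., 4}² is singular; the curve is smooth.


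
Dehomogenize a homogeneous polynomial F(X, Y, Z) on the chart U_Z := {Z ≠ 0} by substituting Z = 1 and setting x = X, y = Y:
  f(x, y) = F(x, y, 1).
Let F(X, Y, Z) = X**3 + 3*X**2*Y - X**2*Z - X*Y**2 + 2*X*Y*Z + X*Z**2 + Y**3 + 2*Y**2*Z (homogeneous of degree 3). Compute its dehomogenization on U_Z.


f(x, y) = x**3 + 3*x**2*y - x**2 - x*y**2 + 2*x*y + x + y**3 + 2*y**2

On U_Z we set Z = 1. Each monomial c·X^i·Y^j·Z^k in F becomes c·x^i·y^j·1^k = c·x^i·y^j.
Substituting Z = 1: F(X, Y, 1) = x**3 + 3*x**2*y - x**2 - x*y**2 + 2*x*y + x + y**3 + 2*y**2.
Note: deg(f) ≤ deg(F) = 3; strict inequality happens when F is divisible by Z (lost terms).


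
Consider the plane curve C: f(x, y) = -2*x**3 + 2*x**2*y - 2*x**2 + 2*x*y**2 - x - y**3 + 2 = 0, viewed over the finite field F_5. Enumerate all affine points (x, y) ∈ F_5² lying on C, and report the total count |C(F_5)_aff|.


Affine F_5-points: {(0, 3), (1, 1), (2, 2), (3, 1), (4, 4)}; count = 5.

For each of the 25 pairs (x, y) ∈ F_5², evaluate f(x, y) mod 5. Record the zeros.
  x = 0: [0↦2, 1↦1, 2↦4, 3↦0, 4↦3]  zeros at y ∈ {3}
  x = 1: [0↦2, 1↦0, 2↦1, 3↦4, 4↦3]  zeros at y ∈ {1}
  x = 2: [0↦1, 1↦2, 2↦0, 3↦4, 4↦3]  zeros at y ∈ {2}
  x = 3: [0↦2, 1↦0, 2↦4, 3↦3, 4↦1]  zeros at y ∈ {1}
  x = 4: [0↦3, 1↦2, 2↦1, 3↦4, 4↦0]  zeros at y ∈ {4}
Collecting zeros: affine points = {(0, 3), (1, 1), (2, 2), (3, 1), (4, 4)}.
Total count |C(F_5)_aff| = 5.


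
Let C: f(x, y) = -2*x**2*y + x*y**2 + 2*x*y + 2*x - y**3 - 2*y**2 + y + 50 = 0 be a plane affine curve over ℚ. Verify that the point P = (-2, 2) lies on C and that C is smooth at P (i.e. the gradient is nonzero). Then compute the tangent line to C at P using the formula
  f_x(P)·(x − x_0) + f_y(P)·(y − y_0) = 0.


Tangent line at P: 26*x - 39*y + 130 = 0.

Step 1: f(-2, 2) = 0, so P lies on C.
Step 2: partial derivatives
  f_x(x, y) = -4*x*y + y**2 + 2*y + 2, f_y(x, y) = -2*x**2 + 2*x*y + 2*x - 3*y**2 - 4*y + 1.
  f_x(P) = 26, f_y(P) = -39 (gradient nonzero, so P is smooth).
Step 3: tangent line at P: 26·(x − -2) + -39·(y − 2) = 0.
Expanding: 26*x - 39*y + 130 = 0.


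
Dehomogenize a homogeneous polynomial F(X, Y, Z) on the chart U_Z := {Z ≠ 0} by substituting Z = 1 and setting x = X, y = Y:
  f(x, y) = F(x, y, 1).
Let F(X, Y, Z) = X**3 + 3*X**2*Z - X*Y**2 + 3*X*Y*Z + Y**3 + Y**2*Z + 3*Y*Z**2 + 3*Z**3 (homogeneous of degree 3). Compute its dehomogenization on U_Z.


f(x, y) = x**3 + 3*x**2 - x*y**2 + 3*x*y + y**3 + y**2 + 3*y + 3

On U_Z we set Z = 1. Each monomial c·X^i·Y^j·Z^k in F becomes c·x^i·y^j·1^k = c·x^i·y^j.
Substituting Z = 1: F(X, Y, 1) = x**3 + 3*x**2 - x*y**2 + 3*x*y + y**3 + y**2 + 3*y + 3.
Note: deg(f) ≤ deg(F) = 3; strict inequality happens when F is divisible by Z (lost terms).


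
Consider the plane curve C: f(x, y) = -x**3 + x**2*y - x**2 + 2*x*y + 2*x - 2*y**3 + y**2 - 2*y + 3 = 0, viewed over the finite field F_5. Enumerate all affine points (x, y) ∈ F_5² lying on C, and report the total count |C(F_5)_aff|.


Affine F_5-points: {(0, 1), (1, 4), (2, 0), (2, 1), (2, 2), (3, 1)}; count = 6.

For each of the 25 pairs (x, y) ∈ F_5², evaluate f(x, y) mod 5. Record the zeros.
  x = 0: [0↦3, 1↦0, 2↦2, 3↦2, 4↦3]  zeros at y ∈ {1}
  x = 1: [0↦3, 1↦3, 2↦3, 3↦1, 4↦0]  zeros at y ∈ {4}
  x = 2: [0↦0, 1↦0, 2↦0, 3↦3, 4↦2]  zeros at y ∈ {0, 1, 2}
  x = 3: [0↦3, 1↦0, 2↦2, 3↦2, 4↦3]  zeros at y ∈ {1}
  x = 4: [0↦1, 1↦2, 2↦3, 3↦2, 4↦2]  zeros at y ∈ ∅
Collecting zeros: affine points = {(0, 1), (1, 4), (2, 0), (2, 1), (2, 2), (3, 1)}.
Total count |C(F_5)_aff| = 6.


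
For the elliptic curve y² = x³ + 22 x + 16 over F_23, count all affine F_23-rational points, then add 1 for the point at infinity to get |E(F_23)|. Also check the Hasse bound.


Affine points = {(0, 4), (0, 19), (1, 4), (1, 19), (9, 0), (11, 5), (11, 18), (14, 3), (14, 20), (15, 8), (15, 15), (16, 5), (16, 18), (17, 6), (17, 17), (19, 5), (19, 18), (22, 4), (22, 19)}; affine count = 19; |E(F_23)| = 20.

Discriminant check: Δ ∝ 4a³ + 27b² = 4·22³ + 27·16² = 4·10648 + 27·256 ≡ 8 (mod 23). Nonzero ⇒ E is nonsingular.
For each x ∈ F_23, compute rhs = x³ + 22·x + 16 mod 23, then count y ∈ F_23 with y² ≡ rhs.
  x = 0: rhs = 16, matching y values: 4, 19 (2 points).
  x = 1: rhs = 16, matching y values: 4, 19 (2 points).
  x = 2: rhs = 22, matching y values: none (0 points).
  x = 3: rhs = 17, matching y values: none (0 points).
  x = 4: rhs = 7, matching y values: none (0 points).
  x = 5: rhs = 21, matching y values: none (0 points).
  x = 6: rhs = 19, matching y values: none (0 points).
  x = 7: rhs = 7, matching y values: none (0 points).
  x = 8: rhs = 14, matching y values: none (0 points).
  x = 9: rhs = 0, matching y values: 0 (1 points).
  x = 10: rhs = 17, matching y values: none (0 points).
  x = 11: rhs = 2, matching y values: 5, 18 (2 points).
  x = 12: rhs = 7, matching y values: none (0 points).
  x = 13: rhs = 15, matching y values: none (0 points).
  x = 14: rhs = 9, matching y values: 3, 20 (2 points).
  x = 15: rhs = 18, matching y values: 8, 15 (2 points).
  x = 16: rhs = 2, matching y values: 5, 18 (2 points).
  x = 17: rhs = 13, matching y values: 6, 17 (2 points).
  x = 18: rhs = 11, matching y values: none (0 points).
  x = 19: rhs = 2, matching y values: 5, 18 (2 points).
  x = 20: rhs = 15, matching y values: none (0 points).
  x = 21: rhs = 10, matching y values: none (0 points).
  x = 22: rhs = 16, matching y values: 4, 19 (2 points).
Total affine count: 19.
Full point count |E(F_23)| = 19 + 1 = 20.
Hasse bound: |20 − (23+1)| = |-4| = 4 ≤ 2√23 ≈ 9.5917 ✓.


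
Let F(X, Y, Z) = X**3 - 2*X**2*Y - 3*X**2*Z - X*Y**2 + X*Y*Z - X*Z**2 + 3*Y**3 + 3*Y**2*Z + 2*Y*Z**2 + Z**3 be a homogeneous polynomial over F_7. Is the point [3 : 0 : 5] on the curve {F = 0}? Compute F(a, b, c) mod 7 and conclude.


F(3,0,5) ≡ 5 (mod 7); P is NOT on the curve.

Evaluate F(3, 0, 5) term-by-term (mod 7).
  X**3 ↦ 1·27·1·1 = 27
  -2*X**2*Y ↦ -2·9·0·1 = 0
  -3*X**2*Z ↦ -3·9·1·5 = -135
  -X*Y**2 ↦ -1·3·0·1 = 0
  X*Y*Z ↦ 1·3·0·5 = 0
  -X*Z**2 ↦ -1·3·1·25 = -75
  3*Y**3 ↦ 3·1·0·1 = 0
  3*Y**2*Z ↦ 3·1·0·5 = 0
  2*Y*Z**2 ↦ 2·1·0·25 = 0
  Z**3 ↦ 1·1·1·125 = 125
Sum: F(3, 0, 5) = (27) + (0) + (-135) + (0) + (0) + (-75) + (0) + (0) + (0) + (125) = -58.
Reducing mod 7: -58 ≡ 5 (mod 7).
Since F(a, b, c) ≡ 5 ≠ 0 (mod 7), P does NOT lie on the curve.


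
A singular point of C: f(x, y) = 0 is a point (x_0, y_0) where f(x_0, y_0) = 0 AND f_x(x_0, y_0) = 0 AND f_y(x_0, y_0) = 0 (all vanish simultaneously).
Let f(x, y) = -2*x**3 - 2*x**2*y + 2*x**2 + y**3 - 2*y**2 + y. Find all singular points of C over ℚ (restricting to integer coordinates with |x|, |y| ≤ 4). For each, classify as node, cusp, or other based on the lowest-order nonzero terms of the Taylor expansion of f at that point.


Singular points: {(0, 1)}; classification: cusp.

Compute partial derivatives:
  f_x = -6*x**2 - 4*x*y + 4*x.
  f_y = -2*x**2 + 3*y**2 - 4*y + 1.
Scan x_0 ∈ {−4, ..., 4}. For each x_0, f_y(x_0, y) is a polynomial in y; find its integer roots y ∈ {−4, ..., 4}, then test f_x and f at those candidates.
  x = -4: f_y(-4, y) = 3*y**2 - 4*y - 31; no integer root y with |y| ≤ 4.
  x = -3: f_y(-3, y) = 3*y**2 - 4*y - 17; no integer root y with |y| ≤ 4.
  x = -2: f_y(-2, y) = 3*y**2 - 4*y - 7; vanishes at y ∈ {-1}. (-2, -1): f_x = -40 ≠ 0.
  x = -1: f_y(-1, y) = 3*y**2 - 4*y - 1; no integer root y with |y| ≤ 4.
  x = 0: f_y(0, y) = 3*y**2 - 4*y + 1; vanishes at y ∈ {1}. (0, 1): f_x = 0, f = 0 — SINGULAR.
  x = 1: f_y(1, y) = 3*y**2 - 4*y - 1; no integer root y with |y| ≤ 4.
  x = 2: f_y(2, y) = 3*y**2 - 4*y - 7; vanishes at y ∈ {-1}. (2, -1): f_x = -8 ≠ 0.
  x = 3: f_y(3, y) = 3*y**2 - 4*y - 17; no integer root y with |y| ≤ 4.
  x = 4: f_y(4, y) = 3*y**2 - 4*y - 31; no integer root y with |y| ≤ 4.
Only singular point on the grid: (0, 1).
Classify: substitute x = 0 + u, y = 1 + v and expand: f = -2*u**3 - 2*u**2*v + v**3 + v**2.
No constant or linear terms (consistent with a singular point). Quadratic part: v**2. Cubic part: -2*u**3 - 2*u**2*v + v**3.
The quadratic part v**2 is a perfect square, so there is a single (double) tangent line v = 0, i.e. y = 1. Restricting the cubic part to that line (v = 0) leaves -2*u**3 ≠ 0, so f is not divisible by v and the branch is v² ≈ 2*u**3 to lowest order — this is a cusp.
Classification: cusp.


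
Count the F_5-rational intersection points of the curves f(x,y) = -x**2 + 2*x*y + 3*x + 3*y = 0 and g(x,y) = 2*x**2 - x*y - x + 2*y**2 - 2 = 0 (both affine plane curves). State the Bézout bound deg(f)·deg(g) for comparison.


Common zeros: ∅; count = 0; Bézout bound = 4.

deg(f) = 2, deg(g) = 2, so Bézout bound = 4.
Scan x ∈ F_5. For each x, list the y ∈ F_5 with f(x, y) ≡ 0 and those with g(x, y) ≡ 0 (mod 5); the common zeros in that column are the intersection.
  x = 0: f ≡ 0 at y ∈ {0}; g ≡ 0 at y ∈ {1, 4}; common: ∅.
  x = 1: f ≡ 0 at y ∈ ∅; g ≡ 0 at y ∈ {1, 2}; common: ∅.
  x = 2: f ≡ 0 at y ∈ {4}; g ≡ 0 at y ∈ ∅; common: ∅.
  x = 3: f ≡ 0 at y ∈ {0}; g ≡ 0 at y ∈ {2}; common: ∅.
  x = 4: f ≡ 0 at y ∈ {4}; g ≡ 0 at y ∈ ∅; common: ∅.
Collecting: common zeros = ∅, so the count is 0.
Comparison with the Bézout bound: 0 ≤ 4 = deg(f)·deg(g), as expected for curves with no common component (the affine F_5-count falls short of the bound because intersections may lie at infinity, over extension fields, or carry multiplicity).


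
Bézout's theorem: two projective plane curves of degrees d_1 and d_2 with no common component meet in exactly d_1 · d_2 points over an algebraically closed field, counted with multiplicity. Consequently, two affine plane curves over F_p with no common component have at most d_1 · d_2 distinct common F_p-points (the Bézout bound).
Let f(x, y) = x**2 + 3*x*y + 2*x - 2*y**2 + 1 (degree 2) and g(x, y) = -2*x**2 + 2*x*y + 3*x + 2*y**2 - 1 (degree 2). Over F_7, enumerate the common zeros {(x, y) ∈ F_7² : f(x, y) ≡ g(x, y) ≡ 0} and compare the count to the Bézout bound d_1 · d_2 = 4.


Common zeros: {(0, 2), (0, 5)}; count = 2; Bézout bound = 4.

deg(f) = 2, deg(g) = 2, so Bézout bound = 4.
Scan x ∈ F_7. For each x, list the y ∈ F_7 with f(x, y) ≡ 0 and those with g(x, y) ≡ 0 (mod 7); the common zeros in that column are the intersection.
  x = 0: f ≡ 0 at y ∈ {2, 5}; g ≡ 0 at y ∈ {2, 5}; common: {2, 5}.
  x = 1: f ≡ 0 at y ∈ ∅; g ≡ 0 at y ∈ {0, 6}; common: ∅.
  x = 2: f ≡ 0 at y ∈ ∅; g ≡ 0 at y ∈ ∅; common: ∅.
  x = 3: f ≡ 0 at y ∈ ∅; g ≡ 0 at y ∈ {5, 6}; common: ∅.
  x = 4: f ≡ 0 at y ∈ {1, 5}; g ≡ 0 at y ∈ {0, 3}; common: ∅.
  x = 5: f ≡ 0 at y ∈ {1, 3}; g ≡ 0 at y ∈ ∅; common: ∅.
  x = 6: f ≡ 0 at y ∈ {0, 2}; g ≡ 0 at y ∈ ∅; common: ∅.
Collecting: common zeros = {(0, 2), (0, 5)}, so the count is 2.
Comparison with the Bézout bound: 2 ≤ 4 = deg(f)·deg(g), as expected for curves with no common component (the affine F_7-count falls short of the bound because intersections may lie at infinity, over extension fields, or carry multiplicity).


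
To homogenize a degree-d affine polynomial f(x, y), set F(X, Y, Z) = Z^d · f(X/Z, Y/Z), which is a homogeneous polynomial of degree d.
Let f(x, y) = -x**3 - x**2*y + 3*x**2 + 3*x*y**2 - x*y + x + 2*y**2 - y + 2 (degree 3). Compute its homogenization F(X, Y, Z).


F(X, Y, Z) = -X**3 - X**2*Y + 3*X**2*Z + 3*X*Y**2 - X*Y*Z + X*Z**2 + 2*Y**2*Z - Y*Z**2 + 2*Z**3

deg(f) = 3.
Substitute x = X/Z, y = Y/Z into f, then multiply by Z^3.
  monomial -1·x^3·y^0 ↦ -1·X^3·Y^0·Z^0.
  monomial -1·x^2·y^1 ↦ -1·X^2·Y^1·Z^0.
  monomial 3·x^2·y^0 ↦ 3·X^2·Y^0·Z^1.
  monomial 3·x^1·y^2 ↦ 3·X^1·Y^2·Z^0.
  monomial -1·x^1·y^1 ↦ -1·X^1·Y^1·Z^1.
  monomial 1·x^1·y^0 ↦ 1·X^1·Y^0·Z^2.
  monomial 2·x^0·y^2 ↦ 2·X^0·Y^2·Z^1.
  monomial -1·x^0·y^1 ↦ -1·X^0·Y^1·Z^2.
  monomial 2·x^0·y^0 ↦ 2·X^0·Y^0·Z^3.
Collecting: F(X, Y, Z) = -X**3 - X**2*Y + 3*X**2*Z + 3*X*Y**2 - X*Y*Z + X*Z**2 + 2*Y**2*Z - Y*Z**2 + 2*Z**3.


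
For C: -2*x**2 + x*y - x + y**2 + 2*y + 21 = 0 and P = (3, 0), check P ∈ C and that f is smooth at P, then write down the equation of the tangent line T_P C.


Tangent line at P: -13*x + 5*y + 39 = 0.

Step 1: f(3, 0) = 0, so P lies on C.
Step 2: partial derivatives
  f_x(x, y) = -4*x + y - 1, f_y(x, y) = x + 2*y + 2.
  f_x(P) = -13, f_y(P) = 5 (gradient nonzero, so P is smooth).
Step 3: tangent line at P: -13·(x − 3) + 5·(y − 0) = 0.
Expanding: -13*x + 5*y + 39 = 0.


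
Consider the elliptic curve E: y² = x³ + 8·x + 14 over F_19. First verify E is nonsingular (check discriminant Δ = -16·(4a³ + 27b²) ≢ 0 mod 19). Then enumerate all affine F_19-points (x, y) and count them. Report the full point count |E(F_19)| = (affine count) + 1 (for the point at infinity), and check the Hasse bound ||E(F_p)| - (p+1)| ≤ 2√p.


Affine points = {(1, 2), (1, 17), (2, 0), (8, 1), (8, 18), (9, 6), (9, 13), (10, 7), (10, 12), (13, 4), (13, 15), (14, 1), (14, 18), (16, 1), (16, 18), (17, 3), (17, 16), (18, 9), (18, 10)}; affine count = 19; |E(F_19)| = 20.

Discriminant check: Δ ∝ 4a³ + 27b² = 4·8³ + 27·14² = 4·512 + 27·196 ≡ 6 (mod 19). Nonzero ⇒ E is nonsingular.
For each x ∈ F_19, compute rhs = x³ + 8·x + 14 mod 19, then count y ∈ F_19 with y² ≡ rhs.
  x = 0: rhs = 14, matching y values: none (0 points).
  x = 1: rhs = 4, matching y values: 2, 17 (2 points).
  x = 2: rhs = 0, matching y values: 0 (1 points).
  x = 3: rhs = 8, matching y values: none (0 points).
  x = 4: rhs = 15, matching y values: none (0 points).
  x = 5: rhs = 8, matching y values: none (0 points).
  x = 6: rhs = 12, matching y values: none (0 points).
  x = 7: rhs = 14, matching y values: none (0 points).
  x = 8: rhs = 1, matching y values: 1, 18 (2 points).
  x = 9: rhs = 17, matching y values: 6, 13 (2 points).
  x = 10: rhs = 11, matching y values: 7, 12 (2 points).
  x = 11: rhs = 8, matching y values: none (0 points).
  x = 12: rhs = 14, matching y values: none (0 points).
  x = 13: rhs = 16, matching y values: 4, 15 (2 points).
  x = 14: rhs = 1, matching y values: 1, 18 (2 points).
  x = 15: rhs = 13, matching y values: none (0 points).
  x = 16: rhs = 1, matching y values: 1, 18 (2 points).
  x = 17: rhs = 9, matching y values: 3, 16 (2 points).
  x = 18: rhs = 5, matching y values: 9, 10 (2 points).
Total affine count: 19.
Full point count |E(F_19)| = 19 + 1 = 20.
Hasse bound: |20 − (19+1)| = |0| = 0 ≤ 2√19 ≈ 8.7178 ✓.


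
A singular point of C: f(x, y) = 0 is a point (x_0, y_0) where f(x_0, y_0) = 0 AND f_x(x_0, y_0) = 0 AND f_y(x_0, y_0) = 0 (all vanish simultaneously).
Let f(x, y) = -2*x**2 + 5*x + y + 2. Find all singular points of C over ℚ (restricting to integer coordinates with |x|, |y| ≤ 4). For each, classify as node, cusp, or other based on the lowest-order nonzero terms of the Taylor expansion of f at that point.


No singular points in the scanned grid; C is smooth there.

Compute partial derivatives:
  f_x = 5 - 4*x.
  f_y = 1.
f_y = 1 is a nonzero constant, so f_y never vanishes: no point (x, y) can satisfy f = f_x = f_y = 0. In particular no (x, y) ∈ {−4, ..., 4}² is singular; the curve is smooth.


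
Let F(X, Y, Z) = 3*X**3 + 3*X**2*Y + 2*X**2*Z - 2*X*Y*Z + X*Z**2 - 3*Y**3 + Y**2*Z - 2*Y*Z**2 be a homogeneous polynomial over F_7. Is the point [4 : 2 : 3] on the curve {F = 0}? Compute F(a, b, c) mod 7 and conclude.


F(4,2,3) ≡ 2 (mod 7); P is NOT on the curve.

Evaluate F(4, 2, 3) term-by-term (mod 7).
  3*X**3 ↦ 3·64·1·1 = 192
  3*X**2*Y ↦ 3·16·2·1 = 96
  2*X**2*Z ↦ 2·16·1·3 = 96
  -2*X*Y*Z ↦ -2·4·2·3 = -48
  X*Z**2 ↦ 1·4·1·9 = 36
  -3*Y**3 ↦ -3·1·8·1 = -24
  Y**2*Z ↦ 1·1·4·3 = 12
  -2*Y*Z**2 ↦ -2·1·2·9 = -36
Sum: F(4, 2, 3) = (192) + (96) + (96) + (-48) + (36) + (-24) + (12) + (-36) = 324.
Reducing mod 7: 324 ≡ 2 (mod 7).
Since F(a, b, c) ≡ 2 ≠ 0 (mod 7), P does NOT lie on the curve.


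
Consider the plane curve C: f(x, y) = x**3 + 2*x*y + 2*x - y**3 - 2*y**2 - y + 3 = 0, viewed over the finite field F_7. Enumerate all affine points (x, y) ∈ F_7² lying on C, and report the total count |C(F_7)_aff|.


Affine F_7-points: {(2, 3), (4, 4), (5, 2), (6, 0)}; count = 4.

For each of the 49 pairs (x, y) ∈ F_7², evaluate f(x, y) mod 7. Record the zeros.
  x = 0: [0↦3, 1↦6, 2↦6, 3↦4, 4↦1, 5↦5, 6↦3]  zeros at y ∈ ∅
  x = 1: [0↦6, 1↦4, 2↦6, 3↦6, 4↦5, 5↦4, 6↦4]  zeros at y ∈ ∅
  x = 2: [0↦1, 1↦1, 2↦5, 3↦0, 4↦1, 5↦2, 6↦4]  zeros at y ∈ {3}
  x = 3: [0↦1, 1↦3, 2↦2, 3↦6, 4↦2, 5↦5, 6↦2]  zeros at y ∈ ∅
  x = 4: [0↦5, 1↦2, 2↦3, 3↦2, 4↦0, 5↦5, 6↦4]  zeros at y ∈ {4}
  x = 5: [0↦5, 1↦4, 2↦0, 3↦1, 4↦1, 5↦1, 6↦2]  zeros at y ∈ {2}
  x = 6: [0↦0, 1↦1, 2↦6, 3↦2, 4↦4, 5↦6, 6↦2]  zeros at y ∈ {0}
Collecting zeros: affine points = {(2, 3), (4, 4), (5, 2), (6, 0)}.
Total count |C(F_7)_aff| = 4.


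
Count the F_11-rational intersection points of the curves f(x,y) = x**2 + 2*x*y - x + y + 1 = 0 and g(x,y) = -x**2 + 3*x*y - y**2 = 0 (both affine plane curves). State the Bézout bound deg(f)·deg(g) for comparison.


Common zeros: {(8, 7)}; count = 1; Bézout bound = 4.

deg(f) = 2, deg(g) = 2, so Bézout bound = 4.
Scan x ∈ F_11. For each x, list the y ∈ F_11 with f(x, y) ≡ 0 and those with g(x, y) ≡ 0 (mod 11); the common zeros in that column are the intersection.
  x = 0: f ≡ 0 at y ∈ {10}; g ≡ 0 at y ∈ {0}; common: ∅.
  x = 1: f ≡ 0 at y ∈ {7}; g ≡ 0 at y ∈ {5, 9}; common: ∅.
  x = 2: f ≡ 0 at y ∈ {6}; g ≡ 0 at y ∈ {7, 10}; common: ∅.
  x = 3: f ≡ 0 at y ∈ {10}; g ≡ 0 at y ∈ {4, 5}; common: ∅.
  x = 4: f ≡ 0 at y ∈ {1}; g ≡ 0 at y ∈ {3, 9}; common: ∅.
  x = 5: f ≡ 0 at y ∈ ∅; g ≡ 0 at y ∈ {1, 3}; common: ∅.
  x = 6: f ≡ 0 at y ∈ {1}; g ≡ 0 at y ∈ {8, 10}; common: ∅.
  x = 7: f ≡ 0 at y ∈ {3}; g ≡ 0 at y ∈ {2, 8}; common: ∅.
  x = 8: f ≡ 0 at y ∈ {7}; g ≡ 0 at y ∈ {6, 7}; common: {7}.
  x = 9: f ≡ 0 at y ∈ {6}; g ≡ 0 at y ∈ {1, 4}; common: ∅.
  x = 10: f ≡ 0 at y ∈ {3}; g ≡ 0 at y ∈ {2, 6}; common: ∅.
Collecting: common zeros = {(8, 7)}, so the count is 1.
Comparison with the Bézout bound: 1 ≤ 4 = deg(f)·deg(g), as expected for curves with no common component (the affine F_11-count falls short of the bound because intersections may lie at infinity, over extension fields, or carry multiplicity).


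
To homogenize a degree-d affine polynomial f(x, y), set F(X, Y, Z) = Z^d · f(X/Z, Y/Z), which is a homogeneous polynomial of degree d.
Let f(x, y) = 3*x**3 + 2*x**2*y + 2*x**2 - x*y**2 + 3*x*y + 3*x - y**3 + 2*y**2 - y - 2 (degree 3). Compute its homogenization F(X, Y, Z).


F(X, Y, Z) = 3*X**3 + 2*X**2*Y + 2*X**2*Z - X*Y**2 + 3*X*Y*Z + 3*X*Z**2 - Y**3 + 2*Y**2*Z - Y*Z**2 - 2*Z**3

deg(f) = 3.
Substitute x = X/Z, y = Y/Z into f, then multiply by Z^3.
  monomial 3·x^3·y^0 ↦ 3·X^3·Y^0·Z^0.
  monomial 2·x^2·y^1 ↦ 2·X^2·Y^1·Z^0.
  monomial 2·x^2·y^0 ↦ 2·X^2·Y^0·Z^1.
  monomial -1·x^1·y^2 ↦ -1·X^1·Y^2·Z^0.
  monomial 3·x^1·y^1 ↦ 3·X^1·Y^1·Z^1.
  monomial 3·x^1·y^0 ↦ 3·X^1·Y^0·Z^2.
  monomial -1·x^0·y^3 ↦ -1·X^0·Y^3·Z^0.
  monomial 2·x^0·y^2 ↦ 2·X^0·Y^2·Z^1.
  monomial -1·x^0·y^1 ↦ -1·X^0·Y^1·Z^2.
  monomial -2·x^0·y^0 ↦ -2·X^0·Y^0·Z^3.
Collecting: F(X, Y, Z) = 3*X**3 + 2*X**2*Y + 2*X**2*Z - X*Y**2 + 3*X*Y*Z + 3*X*Z**2 - Y**3 + 2*Y**2*Z - Y*Z**2 - 2*Z**3.


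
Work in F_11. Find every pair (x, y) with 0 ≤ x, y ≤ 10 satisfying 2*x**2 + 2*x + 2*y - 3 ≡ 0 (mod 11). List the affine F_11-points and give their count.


Affine F_11-points: {(0, 7), (1, 5), (2, 1), (3, 6), (4, 9), (5, 10), (6, 9), (7, 6), (8, 1), (9, 5), (10, 7)}; count = 11.

For each of the 121 pairs (x, y) ∈ F_11², evaluate f(x, y) mod 11. Record the zeros.
  x = 0: [0↦8, 1↦10, 2↦1, 3↦3, 4↦5, 5↦7, 6↦9, 7↦0, 8↦2, 9↦4, 10↦6]  zeros at y ∈ {7}
  x = 1: [0↦1, 1↦3, 2↦5, 3↦7, 4↦9, 5↦0, 6↦2, 7↦4, 8↦6, 9↦8, 10↦10]  zeros at y ∈ {5}
  x = 2: [0↦9, 1↦0, 2↦2, 3↦4, 4↦6, 5↦8, 6↦10, 7↦1, 8↦3, 9↦5, 10↦7]  zeros at y ∈ {1}
  x = 3: [0↦10, 1↦1, 2↦3, 3↦5, 4↦7, 5↦9, 6↦0, 7↦2, 8↦4, 9↦6, 10↦8]  zeros at y ∈ {6}
  x = 4: [0↦4, 1↦6, 2↦8, 3↦10, 4↦1, 5↦3, 6↦5, 7↦7, 8↦9, 9↦0, 10↦2]  zeros at y ∈ {9}
  x = 5: [0↦2, 1↦4, 2↦6, 3↦8, 4↦10, 5↦1, 6↦3, 7↦5, 8↦7, 9↦9, 10↦0]  zeros at y ∈ {10}
  x = 6: [0↦4, 1↦6, 2↦8, 3↦10, 4↦1, 5↦3, 6↦5, 7↦7, 8↦9, 9↦0, 10↦2]  zeros at y ∈ {9}
  x = 7: [0↦10, 1↦1, 2↦3, 3↦5, 4↦7, 5↦9, 6↦0, 7↦2, 8↦4, 9↦6, 10↦8]  zeros at y ∈ {6}
  x = 8: [0↦9, 1↦0, 2↦2, 3↦4, 4↦6, 5↦8, 6↦10, 7↦1, 8↦3, 9↦5, 10↦7]  zeros at y ∈ {1}
  x = 9: [0↦1, 1↦3, 2↦5, 3↦7, 4↦9, 5↦0, 6↦2, 7↦4, 8↦6, 9↦8, 10↦10]  zeros at y ∈ {5}
  x = 10: [0↦8, 1↦10, 2↦1, 3↦3, 4↦5, 5↦7, 6↦9, 7↦0, 8↦2, 9↦4, 10↦6]  zeros at y ∈ {7}
Collecting zeros: affine points = {(0, 7), (1, 5), (2, 1), (3, 6), (4, 9), (5, 10), (6, 9), (7, 6), (8, 1), (9, 5), (10, 7)}.
Total count |C(F_11)_aff| = 11.


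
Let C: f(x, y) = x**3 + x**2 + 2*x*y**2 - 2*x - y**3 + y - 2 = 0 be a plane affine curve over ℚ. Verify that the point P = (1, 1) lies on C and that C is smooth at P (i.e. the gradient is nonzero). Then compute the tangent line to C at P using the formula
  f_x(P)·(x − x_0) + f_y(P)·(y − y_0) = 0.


Tangent line at P: 5*x + 2*y - 7 = 0.

Step 1: f(1, 1) = 0, so P lies on C.
Step 2: partial derivatives
  f_x(x, y) = 3*x**2 + 2*x + 2*y**2 - 2, f_y(x, y) = 4*x*y - 3*y**2 + 1.
  f_x(P) = 5, f_y(P) = 2 (gradient nonzero, so P is smooth).
Step 3: tangent line at P: 5·(x − 1) + 2·(y − 1) = 0.
Expanding: 5*x + 2*y - 7 = 0.


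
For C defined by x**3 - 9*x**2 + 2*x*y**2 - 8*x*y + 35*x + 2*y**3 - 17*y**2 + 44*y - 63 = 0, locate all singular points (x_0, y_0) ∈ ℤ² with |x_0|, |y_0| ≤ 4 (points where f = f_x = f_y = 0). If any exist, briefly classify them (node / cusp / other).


Singular points: {(3, 2)}; classification: cusp.

Compute partial derivatives:
  f_x = 3*x**2 - 18*x + 2*y**2 - 8*y + 35.
  f_y = 4*x*y - 8*x + 6*y**2 - 34*y + 44.
Scan x_0 ∈ {−4, ..., 4}. For each x_0, f_y(x_0, y) is a polynomial in y; find its integer roots y ∈ {−4, ..., 4}, then test f_x and f at those candidates.
  x = -4: f_y(-4, y) = 6*y**2 - 50*y + 76; vanishes at y ∈ {2}. (-4, 2): f_x = 147 ≠ 0.
  x = -3: f_y(-3, y) = 6*y**2 - 46*y + 68; vanishes at y ∈ {2}. (-3, 2): f_x = 108 ≠ 0.
  x = -2: f_y(-2, y) = 6*y**2 - 42*y + 60; vanishes at y ∈ {2}. (-2, 2): f_x = 75 ≠ 0.
  x = -1: f_y(-1, y) = 6*y**2 - 38*y + 52; vanishes at y ∈ {2}. (-1, 2): f_x = 48 ≠ 0.
  x = 0: f_y(0, y) = 6*y**2 - 34*y + 44; vanishes at y ∈ {2}. (0, 2): f_x = 27 ≠ 0.
  x = 1: f_y(1, y) = 6*y**2 - 30*y + 36; vanishes at y ∈ {2, 3}. (1, 2): f_x = 12 ≠ 0; (1, 3): f_x = 14 ≠ 0.
  x = 2: f_y(2, y) = 6*y**2 - 26*y + 28; vanishes at y ∈ {2}. (2, 2): f_x = 3 ≠ 0.
  x = 3: f_y(3, y) = 6*y**2 - 22*y + 20; vanishes at y ∈ {2}. (3, 2): f_x = 0, f = 0 — SINGULAR.
  x = 4: f_y(4, y) = 6*y**2 - 18*y + 12; vanishes at y ∈ {1, 2}. (4, 1): f_x = 5 ≠ 0; (4, 2): f_x = 3 ≠ 0.
Only singular point on the grid: (3, 2).
Classify: substitute x = 3 + u, y = 2 + v and expand: f = u**3 + 2*u*v**2 + 2*v**3 + v**2.
No constant or linear terms (consistent with a singular point). Quadratic part: v**2. Cubic part: u**3 + 2*u*v**2 + 2*v**3.
The quadratic part v**2 is a perfect square, so there is a single (double) tangent line v = 0, i.e. y = 2. Restricting the cubic part to that line (v = 0) leaves u**3 ≠ 0, so f is not divisible by v and the branch is v² ≈ -u**3 to lowest order — this is a cusp.
Classification: cusp.


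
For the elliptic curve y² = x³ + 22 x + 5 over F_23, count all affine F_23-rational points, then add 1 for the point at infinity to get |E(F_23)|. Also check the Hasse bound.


Affine points = {(3, 11), (3, 12), (6, 10), (6, 13), (8, 7), (8, 16), (9, 9), (9, 14), (10, 11), (10, 12), (13, 2), (13, 21), (17, 5), (17, 18), (18, 0), (20, 2), (20, 21)}; affine count = 17; |E(F_23)| = 18.

Discriminant check: Δ ∝ 4a³ + 27b² = 4·22³ + 27·5² = 4·10648 + 27·25 ≡ 4 (mod 23). Nonzero ⇒ E is nonsingular.
For each x ∈ F_23, compute rhs = x³ + 22·x + 5 mod 23, then count y ∈ F_23 with y² ≡ rhs.
  x = 0: rhs = 5, matching y values: none (0 points).
  x = 1: rhs = 5, matching y values: none (0 points).
  x = 2: rhs = 11, matching y values: none (0 points).
  x = 3: rhs = 6, matching y values: 11, 12 (2 points).
  x = 4: rhs = 19, matching y values: none (0 points).
  x = 5: rhs = 10, matching y values: none (0 points).
  x = 6: rhs = 8, matching y values: 10, 13 (2 points).
  x = 7: rhs = 19, matching y values: none (0 points).
  x = 8: rhs = 3, matching y values: 7, 16 (2 points).
  x = 9: rhs = 12, matching y values: 9, 14 (2 points).
  x = 10: rhs = 6, matching y values: 11, 12 (2 points).
  x = 11: rhs = 14, matching y values: none (0 points).
  x = 12: rhs = 19, matching y values: none (0 points).
  x = 13: rhs = 4, matching y values: 2, 21 (2 points).
  x = 14: rhs = 21, matching y values: none (0 points).
  x = 15: rhs = 7, matching y values: none (0 points).
  x = 16: rhs = 14, matching y values: none (0 points).
  x = 17: rhs = 2, matching y values: 5, 18 (2 points).
  x = 18: rhs = 0, matching y values: 0 (1 points).
  x = 19: rhs = 14, matching y values: none (0 points).
  x = 20: rhs = 4, matching y values: 2, 21 (2 points).
  x = 21: rhs = 22, matching y values: none (0 points).
  x = 22: rhs = 5, matching y values: none (0 points).
Total affine count: 17.
Full point count |E(F_23)| = 17 + 1 = 18.
Hasse bound: |18 − (23+1)| = |-6| = 6 ≤ 2√23 ≈ 9.5917 ✓.


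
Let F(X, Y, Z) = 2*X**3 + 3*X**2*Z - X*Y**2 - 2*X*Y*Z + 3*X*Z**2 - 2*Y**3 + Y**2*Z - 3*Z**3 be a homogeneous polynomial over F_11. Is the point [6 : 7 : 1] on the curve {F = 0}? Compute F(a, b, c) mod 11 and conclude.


F(6,7,1) ≡ 2 (mod 11); P is NOT on the curve.

Evaluate F(6, 7, 1) term-by-term (mod 11).
  2*X**3 ↦ 2·216·1·1 = 432
  3*X**2*Z ↦ 3·36·1·1 = 108
  -X*Y**2 ↦ -1·6·49·1 = -294
  -2*X*Y*Z ↦ -2·6·7·1 = -84
  3*X*Z**2 ↦ 3·6·1·1 = 18
  -2*Y**3 ↦ -2·1·343·1 = -686
  Y**2*Z ↦ 1·1·49·1 = 49
  -3*Z**3 ↦ -3·1·1·1 = -3
Sum: F(6, 7, 1) = (432) + (108) + (-294) + (-84) + (18) + (-686) + (49) + (-3) = -460.
Reducing mod 11: -460 ≡ 2 (mod 11).
Since F(a, b, c) ≡ 2 ≠ 0 (mod 11), P does NOT lie on the curve.


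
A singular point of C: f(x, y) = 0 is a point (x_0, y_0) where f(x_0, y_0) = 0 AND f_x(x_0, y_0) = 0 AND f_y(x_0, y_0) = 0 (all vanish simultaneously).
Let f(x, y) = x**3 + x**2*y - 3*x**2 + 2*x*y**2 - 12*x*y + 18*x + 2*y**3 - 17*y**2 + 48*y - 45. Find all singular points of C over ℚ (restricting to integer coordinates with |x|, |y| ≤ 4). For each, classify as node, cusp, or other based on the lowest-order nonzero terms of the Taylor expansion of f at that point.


Singular points: {(0, 3)}; classification: cusp.

Compute partial derivatives:
  f_x = 3*x**2 + 2*x*y - 6*x + 2*y**2 - 12*y + 18.
  f_y = x**2 + 4*x*y - 12*x + 6*y**2 - 34*y + 48.
Scan x_0 ∈ {−4, ..., 4}. For each x_0, f_y(x_0, y) is a polynomial in y; find its integer roots y ∈ {−4, ..., 4}, then test f_x and f at those candidates.
  x = -4: f_y(-4, y) = 6*y**2 - 50*y + 112; no integer root y with |y| ≤ 4.
  x = -3: f_y(-3, y) = 6*y**2 - 46*y + 93; no integer root y with |y| ≤ 4.
  x = -2: f_y(-2, y) = 6*y**2 - 42*y + 76; no integer root y with |y| ≤ 4.
  x = -1: f_y(-1, y) = 6*y**2 - 38*y + 61; no integer root y with |y| ≤ 4.
  x = 0: f_y(0, y) = 6*y**2 - 34*y + 48; vanishes at y ∈ {3}. (0, 3): f_x = 0, f = 0 — SINGULAR.
  x = 1: f_y(1, y) = 6*y**2 - 30*y + 37; no integer root y with |y| ≤ 4.
  x = 2: f_y(2, y) = 6*y**2 - 26*y + 28; vanishes at y ∈ {2}. (2, 2): f_x = 10 ≠ 0.
  x = 3: f_y(3, y) = 6*y**2 - 22*y + 21; no integer root y with |y| ≤ 4.
  x = 4: f_y(4, y) = 6*y**2 - 18*y + 16; no integer root y with |y| ≤ 4.
Only singular point on the grid: (0, 3).
Classify: substitute x = 0 + u, y = 3 + v and expand: f = u**3 + u**2*v + 2*u*v**2 + 2*v**3 + v**2.
No constant or linear terms (consistent with a singular point). Quadratic part: v**2. Cubic part: u**3 + u**2*v + 2*u*v**2 + 2*v**3.
The quadratic part v**2 is a perfect square, so there is a single (double) tangent line v = 0, i.e. y = 3. Restricting the cubic part to that line (v = 0) leaves u**3 ≠ 0, so f is not divisible by v and the branch is v² ≈ -u**3 to lowest order — this is a cusp.
Classification: cusp.


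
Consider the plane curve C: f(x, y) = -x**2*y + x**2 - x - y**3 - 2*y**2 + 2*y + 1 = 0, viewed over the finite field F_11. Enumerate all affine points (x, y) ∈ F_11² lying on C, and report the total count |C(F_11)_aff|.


Affine F_11-points: {(0, 1), (0, 2), (0, 6), (2, 6), (5, 8), (6, 9), (7, 3), (9, 3), (9, 8), (9, 9), (10, 2)}; count = 11.

For each of the 121 pairs (x, y) ∈ F_11², evaluate f(x, y) mod 11. Record the zeros.
  x = 0: [0↦1, 1↦0, 2↦0, 3↦6, 4↦1, 5↦1, 6↦0, 7↦3, 8↦4, 9↦8, 10↦9]  zeros at y ∈ {1, 2, 6}
  x = 1: [0↦1, 1↦10, 2↦9, 3↦3, 4↦8, 5↦7, 6↦5, 7↦7, 8↦7, 9↦10, 10↦10]  zeros at y ∈ ∅
  x = 2: [0↦3, 1↦9, 2↦5, 3↦7, 4↦9, 5↦5, 6↦0, 7↦10, 8↦7, 9↦7, 10↦4]  zeros at y ∈ {6}
  x = 3: [0↦7, 1↦8, 2↦10, 3↦7, 4↦4, 5↦6, 6↦7, 7↦1, 8↦4, 9↦10, 10↦2]  zeros at y ∈ ∅
  x = 4: [0↦2, 1↦7, 2↦2, 3↦3, 4↦4, 5↦10, 6↦4, 7↦2, 8↦9, 9↦8, 10↦4]  zeros at y ∈ ∅
  x = 5: [0↦10, 1↦6, 2↦3, 3↦6, 4↦9, 5↦6, 6↦2, 7↦2, 8↦0, 9↦1, 10↦10]  zeros at y ∈ {8}
  x = 6: [0↦9, 1↦5, 2↦2, 3↦5, 4↦8, 5↦5, 6↦1, 7↦1, 8↦10, 9↦0, 10↦9]  zeros at y ∈ {9}
  x = 7: [0↦10, 1↦4, 2↦10, 3↦0, 4↦1, 5↦7, 6↦1, 7↦10, 8↦6, 9↦5, 10↦1]  zeros at y ∈ {3}
  x = 8: [0↦2, 1↦3, 2↦5, 3↦2, 4↦10, 5↦1, 6↦2, 7↦7, 8↦10, 9↦5, 10↦8]  zeros at y ∈ ∅
  x = 9: [0↦7, 1↦2, 2↦9, 3↦0, 4↦2, 5↦9, 6↦4, 7↦3, 8↦0, 9↦0, 10↦8]  zeros at y ∈ {3, 8, 9}
  x = 10: [0↦3, 1↦1, 2↦0, 3↦5, 4↦10, 5↦9, 6↦7, 7↦9, 8↦9, 9↦1, 10↦1]  zeros at y ∈ {2}
Collecting zeros: affine points = {(0, 1), (0, 2), (0, 6), (2, 6), (5, 8), (6, 9), (7, 3), (9, 3), (9, 8), (9, 9), (10, 2)}.
Total count |C(F_11)_aff| = 11.


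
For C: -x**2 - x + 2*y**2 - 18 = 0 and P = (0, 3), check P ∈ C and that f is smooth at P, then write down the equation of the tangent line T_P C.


Tangent line at P: -x + 12*y - 36 = 0.

Step 1: f(0, 3) = 0, so P lies on C.
Step 2: partial derivatives
  f_x(x, y) = -2*x - 1, f_y(x, y) = 4*y.
  f_x(P) = -1, f_y(P) = 12 (gradient nonzero, so P is smooth).
Step 3: tangent line at P: -1·(x − 0) + 12·(y − 3) = 0.
Expanding: -x + 12*y - 36 = 0.


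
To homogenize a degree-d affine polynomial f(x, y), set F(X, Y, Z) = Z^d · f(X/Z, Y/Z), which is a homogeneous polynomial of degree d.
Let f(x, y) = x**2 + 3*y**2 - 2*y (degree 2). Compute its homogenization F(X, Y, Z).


F(X, Y, Z) = X**2 + 3*Y**2 - 2*Y*Z

deg(f) = 2.
Substitute x = X/Z, y = Y/Z into f, then multiply by Z^2.
  monomial 1·x^2·y^0 ↦ 1·X^2·Y^0·Z^0.
  monomial 3·x^0·y^2 ↦ 3·X^0·Y^2·Z^0.
  monomial -2·x^0·y^1 ↦ -2·X^0·Y^1·Z^1.
Collecting: F(X, Y, Z) = X**2 + 3*Y**2 - 2*Y*Z.


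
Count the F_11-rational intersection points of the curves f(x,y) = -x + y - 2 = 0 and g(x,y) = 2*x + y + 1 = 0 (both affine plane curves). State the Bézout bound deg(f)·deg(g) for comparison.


Common zeros: {(10, 1)}; count = 1; Bézout bound = 1.

deg(f) = 1, deg(g) = 1, so Bézout bound = 1.
Scan x ∈ F_11. For each x, list the y ∈ F_11 with f(x, y) ≡ 0 and those with g(x, y) ≡ 0 (mod 11); the common zeros in that column are the intersection.
  x = 0: f ≡ 0 at y ∈ {2}; g ≡ 0 at y ∈ {10}; common: ∅.
  x = 1: f ≡ 0 at y ∈ {3}; g ≡ 0 at y ∈ {8}; common: ∅.
  x = 2: f ≡ 0 at y ∈ {4}; g ≡ 0 at y ∈ {6}; common: ∅.
  x = 3: f ≡ 0 at y ∈ {5}; g ≡ 0 at y ∈ {4}; common: ∅.
  x = 4: f ≡ 0 at y ∈ {6}; g ≡ 0 at y ∈ {2}; common: ∅.
  x = 5: f ≡ 0 at y ∈ {7}; g ≡ 0 at y ∈ {0}; common: ∅.
  x = 6: f ≡ 0 at y ∈ {8}; g ≡ 0 at y ∈ {9}; common: ∅.
  x = 7: f ≡ 0 at y ∈ {9}; g ≡ 0 at y ∈ {7}; common: ∅.
  x = 8: f ≡ 0 at y ∈ {10}; g ≡ 0 at y ∈ {5}; common: ∅.
  x = 9: f ≡ 0 at y ∈ {0}; g ≡ 0 at y ∈ {3}; common: ∅.
  x = 10: f ≡ 0 at y ∈ {1}; g ≡ 0 at y ∈ {1}; common: {1}.
Collecting: common zeros = {(10, 1)}, so the count is 1.
Comparison with the Bézout bound: 1 ≤ 1 = deg(f)·deg(g), as expected for curves with no common component (the bound is attained).


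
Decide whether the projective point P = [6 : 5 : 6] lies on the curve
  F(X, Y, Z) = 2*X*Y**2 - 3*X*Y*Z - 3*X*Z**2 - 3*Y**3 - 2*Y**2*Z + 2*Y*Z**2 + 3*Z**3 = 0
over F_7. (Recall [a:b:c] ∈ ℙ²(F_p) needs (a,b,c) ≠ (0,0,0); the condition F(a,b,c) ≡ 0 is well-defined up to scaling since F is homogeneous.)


F(6,5,6) ≡ 5 (mod 7); P is NOT on the curve.

Evaluate F(6, 5, 6) term-by-term (mod 7).
  2*X*Y**2 ↦ 2·6·25·1 = 300
  -3*X*Y*Z ↦ -3·6·5·6 = -540
  -3*X*Z**2 ↦ -3·6·1·36 = -648
  -3*Y**3 ↦ -3·1·125·1 = -375
  -2*Y**2*Z ↦ -2·1·25·6 = -300
  2*Y*Z**2 ↦ 2·1·5·36 = 360
  3*Z**3 ↦ 3·1·1·216 = 648
Sum: F(6, 5, 6) = (300) + (-540) + (-648) + (-375) + (-300) + (360) + (648) = -555.
Reducing mod 7: -555 ≡ 5 (mod 7).
Since F(a, b, c) ≡ 5 ≠ 0 (mod 7), P does NOT lie on the curve.


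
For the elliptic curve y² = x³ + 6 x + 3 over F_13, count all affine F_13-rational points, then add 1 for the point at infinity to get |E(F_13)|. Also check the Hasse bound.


Affine points = {(0, 4), (0, 9), (1, 6), (1, 7), (2, 6), (2, 7), (3, 3), (3, 10), (4, 0), (8, 2), (8, 11), (10, 6), (10, 7), (11, 3), (11, 10), (12, 3), (12, 10)}; affine count = 17; |E(F_13)| = 18.

Discriminant check: Δ ∝ 4a³ + 27b² = 4·6³ + 27·3² = 4·216 + 27·9 ≡ 2 (mod 13). Nonzero ⇒ E is nonsingular.
For each x ∈ F_13, compute rhs = x³ + 6·x + 3 mod 13, then count y ∈ F_13 with y² ≡ rhs.
  x = 0: rhs = 3, matching y values: 4, 9 (2 points).
  x = 1: rhs = 10, matching y values: 6, 7 (2 points).
  x = 2: rhs = 10, matching y values: 6, 7 (2 points).
  x = 3: rhs = 9, matching y values: 3, 10 (2 points).
  x = 4: rhs = 0, matching y values: 0 (1 points).
  x = 5: rhs = 2, matching y values: none (0 points).
  x = 6: rhs = 8, matching y values: none (0 points).
  x = 7: rhs = 11, matching y values: none (0 points).
  x = 8: rhs = 4, matching y values: 2, 11 (2 points).
  x = 9: rhs = 6, matching y values: none (0 points).
  x = 10: rhs = 10, matching y values: 6, 7 (2 points).
  x = 11: rhs = 9, matching y values: 3, 10 (2 points).
  x = 12: rhs = 9, matching y values: 3, 10 (2 points).
Total affine count: 17.
Full point count |E(F_13)| = 17 + 1 = 18.
Hasse bound: |18 − (13+1)| = |4| = 4 ≤ 2√13 ≈ 7.2111 ✓.


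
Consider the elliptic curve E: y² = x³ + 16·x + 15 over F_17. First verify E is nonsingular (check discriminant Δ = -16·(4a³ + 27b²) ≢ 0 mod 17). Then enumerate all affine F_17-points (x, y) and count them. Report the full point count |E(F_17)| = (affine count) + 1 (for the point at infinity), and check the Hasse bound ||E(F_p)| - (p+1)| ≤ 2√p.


Affine points = {(0, 7), (0, 10), (1, 7), (1, 10), (2, 2), (2, 15), (5, 4), (5, 13), (6, 2), (6, 15), (8, 3), (8, 14), (9, 2), (9, 15), (10, 6), (10, 11), (11, 3), (11, 14), (14, 5), (14, 12), (15, 3), (15, 14), (16, 7), (16, 10)}; affine count = 24; |E(F_17)| = 25.

Discriminant check: Δ ∝ 4a³ + 27b² = 4·16³ + 27·15² = 4·4096 + 27·225 ≡ 2 (mod 17). Nonzero ⇒ E is nonsingular.
For each x ∈ F_17, compute rhs = x³ + 16·x + 15 mod 17, then count y ∈ F_17 with y² ≡ rhs.
  x = 0: rhs = 15, matching y values: 7, 10 (2 points).
  x = 1: rhs = 15, matching y values: 7, 10 (2 points).
  x = 2: rhs = 4, matching y values: 2, 15 (2 points).
  x = 3: rhs = 5, matching y values: none (0 points).
  x = 4: rhs = 7, matching y values: none (0 points).
  x = 5: rhs = 16, matching y values: 4, 13 (2 points).
  x = 6: rhs = 4, matching y values: 2, 15 (2 points).
  x = 7: rhs = 11, matching y values: none (0 points).
  x = 8: rhs = 9, matching y values: 3, 14 (2 points).
  x = 9: rhs = 4, matching y values: 2, 15 (2 points).
  x = 10: rhs = 2, matching y values: 6, 11 (2 points).
  x = 11: rhs = 9, matching y values: 3, 14 (2 points).
  x = 12: rhs = 14, matching y values: none (0 points).
  x = 13: rhs = 6, matching y values: none (0 points).
  x = 14: rhs = 8, matching y values: 5, 12 (2 points).
  x = 15: rhs = 9, matching y values: 3, 14 (2 points).
  x = 16: rhs = 15, matching y values: 7, 10 (2 points).
Total affine count: 24.
Full point count |E(F_17)| = 24 + 1 = 25.
Hasse bound: |25 − (17+1)| = |7| = 7 ≤ 2√17 ≈ 8.2462 ✓.


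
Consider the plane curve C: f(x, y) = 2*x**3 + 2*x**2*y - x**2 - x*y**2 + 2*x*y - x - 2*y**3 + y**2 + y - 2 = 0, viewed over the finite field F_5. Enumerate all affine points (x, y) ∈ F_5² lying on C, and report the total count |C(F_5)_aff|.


Affine F_5-points: {(0, 4), (1, 4), (3, 0), (3, 4), (4, 2)}; count = 5.

For each of the 25 pairs (x, y) ∈ F_5², evaluate f(x, y) mod 5. Record the zeros.
  x = 0: [0↦3, 1↦3, 2↦3, 3↦1, 4↦0]  zeros at y ∈ {4}
  x = 1: [0↦3, 1↦1, 2↦2, 3↦4, 4↦0]  zeros at y ∈ {4}
  x = 2: [0↦3, 1↦3, 2↦4, 3↦4, 4↦1]  zeros at y ∈ ∅
  x = 3: [0↦0, 1↦1, 2↦1, 3↦3, 4↦0]  zeros at y ∈ {0, 4}
  x = 4: [0↦1, 1↦2, 2↦0, 3↦3, 4↦4]  zeros at y ∈ {2}
Collecting zeros: affine points = {(0, 4), (1, 4), (3, 0), (3, 4), (4, 2)}.
Total count |C(F_5)_aff| = 5.


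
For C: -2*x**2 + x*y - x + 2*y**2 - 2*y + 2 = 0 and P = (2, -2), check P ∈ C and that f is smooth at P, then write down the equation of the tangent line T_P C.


Tangent line at P: -11*x - 8*y + 6 = 0.

Step 1: f(2, -2) = 0, so P lies on C.
Step 2: partial derivatives
  f_x(x, y) = -4*x + y - 1, f_y(x, y) = x + 4*y - 2.
  f_x(P) = -11, f_y(P) = -8 (gradient nonzero, so P is smooth).
Step 3: tangent line at P: -11·(x − 2) + -8·(y − -2) = 0.
Expanding: -11*x - 8*y + 6 = 0.


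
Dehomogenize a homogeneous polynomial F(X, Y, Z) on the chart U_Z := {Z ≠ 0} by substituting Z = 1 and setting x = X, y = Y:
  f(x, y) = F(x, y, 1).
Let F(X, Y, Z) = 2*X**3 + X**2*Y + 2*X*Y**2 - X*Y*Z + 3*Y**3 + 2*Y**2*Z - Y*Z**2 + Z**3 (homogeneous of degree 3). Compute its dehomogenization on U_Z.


f(x, y) = 2*x**3 + x**2*y + 2*x*y**2 - x*y + 3*y**3 + 2*y**2 - y + 1

On U_Z we set Z = 1. Each monomial c·X^i·Y^j·Z^k in F becomes c·x^i·y^j·1^k = c·x^i·y^j.
Substituting Z = 1: F(X, Y, 1) = 2*x**3 + x**2*y + 2*x*y**2 - x*y + 3*y**3 + 2*y**2 - y + 1.
Note: deg(f) ≤ deg(F) = 3; strict inequality happens when F is divisible by Z (lost terms).
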